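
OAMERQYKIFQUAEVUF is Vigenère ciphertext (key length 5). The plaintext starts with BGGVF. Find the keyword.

NUGJM

Subtract each crib letter from the matching ciphertext letter (mod 26):
O(14)−B(1)=13 → N
A(0)−G(6)=-6≡20 → U
M(12)−G(6)=6 → G
E(4)−V(21)=-17≡9 → J
R(17)−F(5)=12 → M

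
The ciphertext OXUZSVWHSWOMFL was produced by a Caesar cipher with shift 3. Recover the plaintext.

O(14): 14−3=11 → L
X(23): 23−3=20 → U
U(20): 20−3=17 → R
Z(25): 25−3=22 → W
S(18): 18−3=15 → P
V(21): 21−3=18 → S
W(22): 22−3=19 → T
H(7): 7−3=4 → E
S(18): 18−3=15 → P
W(22): 22−3=19 → T
O(14): 14−3=11 → L
M(12): 12−3=9 → J
F(5): 5−3=2 → C
L(11): 11−3=8 → I

LURWPSTEPTLJCI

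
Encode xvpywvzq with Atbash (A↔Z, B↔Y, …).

cekbdeaj

x(23) → c(2)
v(21) → e(4)
p(15) → k(10)
y(24) → b(1)
w(22) → d(3)
v(21) → e(4)
z(25) → a(0)
q(16) → j(9)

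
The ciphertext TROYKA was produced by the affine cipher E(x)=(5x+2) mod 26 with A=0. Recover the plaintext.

TDSUMK

The inverse of 5 mod 26 is 21, since 5·21=105≡1. Apply D(y)=21·(y−2) mod 26:
T(19): 21·(19−2)=357≡19 → T
R(17): 21·(17−2)=315≡3 → D
O(14): 21·(14−2)=252≡18 → S
Y(24): 21·(24−2)=462≡20 → U
K(10): 21·(10−2)=168≡12 → M
A(0): 21·(0−2)=-42≡10 → K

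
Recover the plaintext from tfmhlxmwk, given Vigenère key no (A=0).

grztyjzix

Repeat the key across the ciphertext: nonononon
t(19)−n(13): 6 → g
f(5)−o(14): -9≡17 → r
m(12)−n(13): -1≡25 → z
h(7)−o(14): -7≡19 → t
l(11)−n(13): -2≡24 → y
x(23)−o(14): 9 → j
m(12)−n(13): -1≡25 → z
w(22)−o(14): 8 → i
k(10)−n(13): -3≡23 → x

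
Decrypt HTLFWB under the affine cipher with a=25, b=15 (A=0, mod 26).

The inverse of 25 mod 26 is 25, since 25·25=625≡1. Apply D(y)=25·(y−15) mod 26:
H(7): 25·(7−15)=-200≡8 → I
T(19): 25·(19−15)=100≡22 → W
L(11): 25·(11−15)=-100≡4 → E
F(5): 25·(5−15)=-250≡10 → K
W(22): 25·(22−15)=175≡19 → T
B(1): 25·(1−15)=-350≡14 → O

IWEKTO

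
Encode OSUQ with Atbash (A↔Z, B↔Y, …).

O(14) → L(11)
S(18) → H(7)
U(20) → F(5)
Q(16) → J(9)

LHFJ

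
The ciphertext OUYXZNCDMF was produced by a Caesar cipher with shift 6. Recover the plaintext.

O(14): 14−6=8 → I
U(20): 20−6=14 → O
Y(24): 24−6=18 → S
X(23): 23−6=17 → R
Z(25): 25−6=19 → T
N(13): 13−6=7 → H
C(2): 2−6=-4≡22 → W
D(3): 3−6=-3≡23 → X
M(12): 12−6=6 → G
F(5): 5−6=-1≡25 → Z

IOSRTHWXGZ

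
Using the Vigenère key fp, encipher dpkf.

iepu

Repeat the key across the message: fpfp
d(3)+f(5): 8 → i
p(15)+p(15): 30≡4 → e
k(10)+f(5): 15 → p
f(5)+p(15): 20 → u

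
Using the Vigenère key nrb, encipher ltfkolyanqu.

ykgxfmlrodl

Repeat the key across the message: nrbnrbnrbnr
l(11)+n(13): 24 → y
t(19)+r(17): 36≡10 → k
f(5)+b(1): 6 → g
k(10)+n(13): 23 → x
o(14)+r(17): 31≡5 → f
l(11)+b(1): 12 → m
y(24)+n(13): 37≡11 → l
a(0)+r(17): 17 → r
n(13)+b(1): 14 → o
q(16)+n(13): 29≡3 → d
u(20)+r(17): 37≡11 → l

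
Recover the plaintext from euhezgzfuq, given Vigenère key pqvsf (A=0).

pemmurjkcl

Repeat the key across the ciphertext: pqvsfpqvsf
e(4)−p(15): -11≡15 → p
u(20)−q(16): 4 → e
h(7)−v(21): -14≡12 → m
e(4)−s(18): -14≡12 → m
z(25)−f(5): 20 → u
g(6)−p(15): -9≡17 → r
z(25)−q(16): 9 → j
f(5)−v(21): -16≡10 → k
u(20)−s(18): 2 → c
q(16)−f(5): 11 → l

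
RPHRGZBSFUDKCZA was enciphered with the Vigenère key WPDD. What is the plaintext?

VAEOKKYPJFAHGKX

Repeat the key across the ciphertext: WPDDWPDDWPDDWPD
R(17)−W(22): -5≡21 → V
P(15)−P(15): 0 → A
H(7)−D(3): 4 → E
R(17)−D(3): 14 → O
G(6)−W(22): -16≡10 → K
Z(25)−P(15): 10 → K
B(1)−D(3): -2≡24 → Y
S(18)−D(3): 15 → P
F(5)−W(22): -17≡9 → J
U(20)−P(15): 5 → F
D(3)−D(3): 0 → A
K(10)−D(3): 7 → H
C(2)−W(22): -20≡6 → G
Z(25)−P(15): 10 → K
A(0)−D(3): -3≡23 → X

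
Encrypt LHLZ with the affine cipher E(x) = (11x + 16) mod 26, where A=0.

L(11): 11·11+16=137≡7 → H
H(7): 11·7+16=93≡15 → P
L(11): 11·11+16=137≡7 → H
Z(25): 11·25+16=291≡5 → F

HPHF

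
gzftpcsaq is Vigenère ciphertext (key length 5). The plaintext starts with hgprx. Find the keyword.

ztqcs

Subtract each crib letter from the matching ciphertext letter (mod 26):
g(6)−h(7)=-1≡25 → z
z(25)−g(6)=19 → t
f(5)−p(15)=-10≡16 → q
t(19)−r(17)=2 → c
p(15)−x(23)=-8≡18 → s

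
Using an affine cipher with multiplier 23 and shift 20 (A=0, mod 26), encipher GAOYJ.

G(6): 23·6+20=158≡2 → C
A(0): 23·0+20=20 → U
O(14): 23·14+20=342≡4 → E
Y(24): 23·24+20=572≡0 → A
J(9): 23·9+20=227≡19 → T

CUEAT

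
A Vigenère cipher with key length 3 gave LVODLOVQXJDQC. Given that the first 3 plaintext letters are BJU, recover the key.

Subtract each crib letter from the matching ciphertext letter (mod 26):
L(11)−B(1)=10 → K
V(21)−J(9)=12 → M
O(14)−U(20)=-6≡20 → U

KMU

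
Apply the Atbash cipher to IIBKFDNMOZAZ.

RRYPUWMNLAZA

I(8) → R(17)
I(8) → R(17)
B(1) → Y(24)
K(10) → P(15)
F(5) → U(20)
D(3) → W(22)
N(13) → M(12)
M(12) → N(13)
O(14) → L(11)
Z(25) → A(0)
A(0) → Z(25)
Z(25) → A(0)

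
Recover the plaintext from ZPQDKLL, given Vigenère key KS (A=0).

PXGLATB

Repeat the key across the ciphertext: KSKSKSK
Z(25)−K(10): 15 → P
P(15)−S(18): -3≡23 → X
Q(16)−K(10): 6 → G
D(3)−S(18): -15≡11 → L
K(10)−K(10): 0 → A
L(11)−S(18): -7≡19 → T
L(11)−K(10): 1 → B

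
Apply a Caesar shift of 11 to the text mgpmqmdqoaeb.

xraxbxobzlpm

m(12): 12+11=23 → x
g(6): 6+11=17 → r
p(15): 15+11=26≡0 → a
m(12): 12+11=23 → x
q(16): 16+11=27≡1 → b
m(12): 12+11=23 → x
d(3): 3+11=14 → o
q(16): 16+11=27≡1 → b
o(14): 14+11=25 → z
a(0): 0+11=11 → l
e(4): 4+11=15 → p
b(1): 1+11=12 → m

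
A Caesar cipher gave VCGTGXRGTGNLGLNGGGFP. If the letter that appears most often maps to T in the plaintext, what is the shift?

The most frequent ciphertext letter is G (appears 8 times).
G is position 6; T is position 19.
Shift = -13≡13.

13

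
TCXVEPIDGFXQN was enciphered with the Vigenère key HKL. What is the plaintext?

Repeat the key across the ciphertext: HKLHKLHKLHKLH
T(19)−H(7): 12 → M
C(2)−K(10): -8≡18 → S
X(23)−L(11): 12 → M
V(21)−H(7): 14 → O
E(4)−K(10): -6≡20 → U
P(15)−L(11): 4 → E
I(8)−H(7): 1 → B
D(3)−K(10): -7≡19 → T
G(6)−L(11): -5≡21 → V
F(5)−H(7): -2≡24 → Y
X(23)−K(10): 13 → N
Q(16)−L(11): 5 → F
N(13)−H(7): 6 → G

MSMOUEBTVYNFG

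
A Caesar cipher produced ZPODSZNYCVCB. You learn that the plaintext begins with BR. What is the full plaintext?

BRQFUBPAEXED

From the crib: Z(25)−B(1)=24, so the shift is 24.
Subtract 24 from each ciphertext letter:
Z(25): 25−24=1 → B
P(15): 15−24=-9≡17 → R
O(14): 14−24=-10≡16 → Q
D(3): 3−24=-21≡5 → F
S(18): 18−24=-6≡20 → U
Z(25): 25−24=1 → B
N(13): 13−24=-11≡15 → P
Y(24): 24−24=0 → A
C(2): 2−24=-22≡4 → E
V(21): 21−24=-3≡23 → X
C(2): 2−24=-22≡4 → E
B(1): 1−24=-23≡3 → D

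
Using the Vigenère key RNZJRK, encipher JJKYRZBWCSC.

AWJHIJSJBBT

Repeat the key across the message: RNZJRKRNZJR
J(9)+R(17): 26≡0 → A
J(9)+N(13): 22 → W
K(10)+Z(25): 35≡9 → J
Y(24)+J(9): 33≡7 → H
R(17)+R(17): 34≡8 → I
Z(25)+K(10): 35≡9 → J
B(1)+R(17): 18 → S
W(22)+N(13): 35≡9 → J
C(2)+Z(25): 27≡1 → B
S(18)+J(9): 27≡1 → B
C(2)+R(17): 19 → T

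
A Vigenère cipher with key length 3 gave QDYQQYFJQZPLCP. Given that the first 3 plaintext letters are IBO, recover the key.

ICK

Subtract each crib letter from the matching ciphertext letter (mod 26):
Q(16)−I(8)=8 → I
D(3)−B(1)=2 → C
Y(24)−O(14)=10 → K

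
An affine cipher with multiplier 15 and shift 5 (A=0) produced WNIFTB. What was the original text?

The inverse of 15 mod 26 is 7, since 15·7=105≡1. Apply D(y)=7·(y−5) mod 26:
W(22): 7·(22−5)=119≡15 → P
N(13): 7·(13−5)=56≡4 → E
I(8): 7·(8−5)=21 → V
F(5): 7·(5−5)=0 → A
T(19): 7·(19−5)=98≡20 → U
B(1): 7·(1−5)=-28≡24 → Y

PEVAUY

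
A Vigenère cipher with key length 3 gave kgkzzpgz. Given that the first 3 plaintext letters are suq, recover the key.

Subtract each crib letter from the matching ciphertext letter (mod 26):
k(10)−s(18)=-8≡18 → s
g(6)−u(20)=-14≡12 → m
k(10)−q(16)=-6≡20 → u

smu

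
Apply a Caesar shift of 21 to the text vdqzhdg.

qylucyb

v(21): 21+21=42≡16 → q
d(3): 3+21=24 → y
q(16): 16+21=37≡11 → l
z(25): 25+21=46≡20 → u
h(7): 7+21=28≡2 → c
d(3): 3+21=24 → y
g(6): 6+21=27≡1 → b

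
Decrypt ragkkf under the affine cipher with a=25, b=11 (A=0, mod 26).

ulfbbg

The inverse of 25 mod 26 is 25, since 25·25=625≡1. Apply D(y)=25·(y−11) mod 26:
r(17): 25·(17−11)=150≡20 → u
a(0): 25·(0−11)=-275≡11 → l
g(6): 25·(6−11)=-125≡5 → f
k(10): 25·(10−11)=-25≡1 → b
k(10): 25·(10−11)=-25≡1 → b
f(5): 25·(5−11)=-150≡6 → g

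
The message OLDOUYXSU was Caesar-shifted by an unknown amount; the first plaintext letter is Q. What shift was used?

From the crib: O(14)−Q(16)=-2≡24, so the shift is 24.

24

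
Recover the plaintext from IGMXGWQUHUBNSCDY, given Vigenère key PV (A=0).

Repeat the key across the ciphertext: PVPVPVPVPVPVPVPV
I(8)−P(15): -7≡19 → T
G(6)−V(21): -15≡11 → L
M(12)−P(15): -3≡23 → X
X(23)−V(21): 2 → C
G(6)−P(15): -9≡17 → R
W(22)−V(21): 1 → B
Q(16)−P(15): 1 → B
U(20)−V(21): -1≡25 → Z
H(7)−P(15): -8≡18 → S
U(20)−V(21): -1≡25 → Z
B(1)−P(15): -14≡12 → M
N(13)−V(21): -8≡18 → S
S(18)−P(15): 3 → D
C(2)−V(21): -19≡7 → H
D(3)−P(15): -12≡14 → O
Y(24)−V(21): 3 → D

TLXCRBBZSZMSDHOD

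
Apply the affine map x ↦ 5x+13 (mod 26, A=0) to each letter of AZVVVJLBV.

A(0): 5·0+13=13 → N
Z(25): 5·25+13=138≡8 → I
V(21): 5·21+13=118≡14 → O
V(21): 5·21+13=118≡14 → O
V(21): 5·21+13=118≡14 → O
J(9): 5·9+13=58≡6 → G
L(11): 5·11+13=68≡16 → Q
B(1): 5·1+13=18 → S
V(21): 5·21+13=118≡14 → O

NIOOOGQSO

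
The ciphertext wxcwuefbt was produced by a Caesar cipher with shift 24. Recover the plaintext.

w(22): 22−24=-2≡24 → y
x(23): 23−24=-1≡25 → z
c(2): 2−24=-22≡4 → e
w(22): 22−24=-2≡24 → y
u(20): 20−24=-4≡22 → w
e(4): 4−24=-20≡6 → g
f(5): 5−24=-19≡7 → h
b(1): 1−24=-23≡3 → d
t(19): 19−24=-5≡21 → v

yzeywghdv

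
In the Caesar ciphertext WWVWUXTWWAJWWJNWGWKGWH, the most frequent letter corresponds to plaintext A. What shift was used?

22

The most frequent ciphertext letter is W (appears 10 times).
W is position 22; A is position 0.
Shift = 22.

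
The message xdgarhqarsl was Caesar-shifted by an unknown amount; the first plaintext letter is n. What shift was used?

10

From the crib: x(23)−n(13)=10, so the shift is 10.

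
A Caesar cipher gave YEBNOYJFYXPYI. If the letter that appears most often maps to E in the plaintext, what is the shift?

The most frequent ciphertext letter is Y (appears 4 times).
Y is position 24; E is position 4.
Shift = 20.

20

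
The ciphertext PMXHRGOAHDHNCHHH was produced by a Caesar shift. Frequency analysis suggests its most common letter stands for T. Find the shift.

The most frequent ciphertext letter is H (appears 6 times).
H is position 7; T is position 19.
Shift = -12≡14.

14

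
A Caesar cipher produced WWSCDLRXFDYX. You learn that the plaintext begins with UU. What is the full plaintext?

From the crib: W(22)−U(20)=2, so the shift is 2.
Subtract 2 from each ciphertext letter:
W(22): 22−2=20 → U
W(22): 22−2=20 → U
S(18): 18−2=16 → Q
C(2): 2−2=0 → A
D(3): 3−2=1 → B
L(11): 11−2=9 → J
R(17): 17−2=15 → P
X(23): 23−2=21 → V
F(5): 5−2=3 → D
D(3): 3−2=1 → B
Y(24): 24−2=22 → W
X(23): 23−2=21 → V

UUQABJPVDBWV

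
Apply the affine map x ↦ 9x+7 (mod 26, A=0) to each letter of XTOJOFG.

X(23): 9·23+7=214≡6 → G
T(19): 9·19+7=178≡22 → W
O(14): 9·14+7=133≡3 → D
J(9): 9·9+7=88≡10 → K
O(14): 9·14+7=133≡3 → D
F(5): 9·5+7=52≡0 → A
G(6): 9·6+7=61≡9 → J

GWDKDAJ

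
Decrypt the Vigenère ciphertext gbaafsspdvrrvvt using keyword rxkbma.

peqztsbstufreyj

Repeat the key across the ciphertext: rxkbmarxkbmarxk
g(6)−r(17): -11≡15 → p
b(1)−x(23): -22≡4 → e
a(0)−k(10): -10≡16 → q
a(0)−b(1): -1≡25 → z
f(5)−m(12): -7≡19 → t
s(18)−a(0): 18 → s
s(18)−r(17): 1 → b
p(15)−x(23): -8≡18 → s
d(3)−k(10): -7≡19 → t
v(21)−b(1): 20 → u
r(17)−m(12): 5 → f
r(17)−a(0): 17 → r
v(21)−r(17): 4 → e
v(21)−x(23): -2≡24 → y
t(19)−k(10): 9 → j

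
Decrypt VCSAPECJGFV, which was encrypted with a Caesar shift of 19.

V(21): 21−19=2 → C
C(2): 2−19=-17≡9 → J
S(18): 18−19=-1≡25 → Z
A(0): 0−19=-19≡7 → H
P(15): 15−19=-4≡22 → W
E(4): 4−19=-15≡11 → L
C(2): 2−19=-17≡9 → J
J(9): 9−19=-10≡16 → Q
G(6): 6−19=-13≡13 → N
F(5): 5−19=-14≡12 → M
V(21): 21−19=2 → C

CJZHWLJQNMC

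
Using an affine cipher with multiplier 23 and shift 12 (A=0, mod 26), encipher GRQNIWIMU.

UNQZOYOCE

G(6): 23·6+12=150≡20 → U
R(17): 23·17+12=403≡13 → N
Q(16): 23·16+12=380≡16 → Q
N(13): 23·13+12=311≡25 → Z
I(8): 23·8+12=196≡14 → O
W(22): 23·22+12=518≡24 → Y
I(8): 23·8+12=196≡14 → O
M(12): 23·12+12=288≡2 → C
U(20): 23·20+12=472≡4 → E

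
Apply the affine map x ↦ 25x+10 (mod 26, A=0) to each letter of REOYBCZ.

R(17): 25·17+10=435≡19 → T
E(4): 25·4+10=110≡6 → G
O(14): 25·14+10=360≡22 → W
Y(24): 25·24+10=610≡12 → M
B(1): 25·1+10=35≡9 → J
C(2): 25·2+10=60≡8 → I
Z(25): 25·25+10=635≡11 → L

TGWMJIL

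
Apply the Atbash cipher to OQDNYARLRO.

O(14) → L(11)
Q(16) → J(9)
D(3) → W(22)
N(13) → M(12)
Y(24) → B(1)
A(0) → Z(25)
R(17) → I(8)
L(11) → O(14)
R(17) → I(8)
O(14) → L(11)

LJWMBZIOIL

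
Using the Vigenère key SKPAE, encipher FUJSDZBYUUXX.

XEYSHRLNUYPH

Repeat the key across the message: SKPAESKPAESK
F(5)+S(18): 23 → X
U(20)+K(10): 30≡4 → E
J(9)+P(15): 24 → Y
S(18)+A(0): 18 → S
D(3)+E(4): 7 → H
Z(25)+S(18): 43≡17 → R
B(1)+K(10): 11 → L
Y(24)+P(15): 39≡13 → N
U(20)+A(0): 20 → U
U(20)+E(4): 24 → Y
X(23)+S(18): 41≡15 → P
X(23)+K(10): 33≡7 → H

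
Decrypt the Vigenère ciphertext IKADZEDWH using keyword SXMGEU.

QNOXVKLZV

Repeat the key across the ciphertext: SXMGEUSXM
I(8)−S(18): -10≡16 → Q
K(10)−X(23): -13≡13 → N
A(0)−M(12): -12≡14 → O
D(3)−G(6): -3≡23 → X
Z(25)−E(4): 21 → V
E(4)−U(20): -16≡10 → K
D(3)−S(18): -15≡11 → L
W(22)−X(23): -1≡25 → Z
H(7)−M(12): -5≡21 → V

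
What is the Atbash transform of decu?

wvxf

d(3) → w(22)
e(4) → v(21)
c(2) → x(23)
u(20) → f(5)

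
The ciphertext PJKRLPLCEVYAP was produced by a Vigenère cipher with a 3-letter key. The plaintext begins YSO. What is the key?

Subtract each crib letter from the matching ciphertext letter (mod 26):
P(15)−Y(24)=-9≡17 → R
J(9)−S(18)=-9≡17 → R
K(10)−O(14)=-4≡22 → W

RRW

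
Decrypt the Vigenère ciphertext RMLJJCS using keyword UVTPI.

Repeat the key across the ciphertext: UVTPIUV
R(17)−U(20): -3≡23 → X
M(12)−V(21): -9≡17 → R
L(11)−T(19): -8≡18 → S
J(9)−P(15): -6≡20 → U
J(9)−I(8): 1 → B
C(2)−U(20): -18≡8 → I
S(18)−V(21): -3≡23 → X

XRSUBIX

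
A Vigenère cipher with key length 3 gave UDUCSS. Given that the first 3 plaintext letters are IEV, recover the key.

Subtract each crib letter from the matching ciphertext letter (mod 26):
U(20)−I(8)=12 → M
D(3)−E(4)=-1≡25 → Z
U(20)−V(21)=-1≡25 → Z

MZZ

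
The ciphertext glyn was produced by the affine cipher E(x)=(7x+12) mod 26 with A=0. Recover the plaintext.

olyp

The inverse of 7 mod 26 is 15, since 7·15=105≡1. Apply D(y)=15·(y−12) mod 26:
g(6): 15·(6−12)=-90≡14 → o
l(11): 15·(11−12)=-15≡11 → l
y(24): 15·(24−12)=180≡24 → y
n(13): 15·(13−12)=15 → p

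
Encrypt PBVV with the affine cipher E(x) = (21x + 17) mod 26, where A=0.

P(15): 21·15+17=332≡20 → U
B(1): 21·1+17=38≡12 → M
V(21): 21·21+17=458≡16 → Q
V(21): 21·21+17=458≡16 → Q

UMQQ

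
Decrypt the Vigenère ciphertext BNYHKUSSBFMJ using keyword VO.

Repeat the key across the ciphertext: VOVOVOVOVOVO
B(1)−V(21): -20≡6 → G
N(13)−O(14): -1≡25 → Z
Y(24)−V(21): 3 → D
H(7)−O(14): -7≡19 → T
K(10)−V(21): -11≡15 → P
U(20)−O(14): 6 → G
S(18)−V(21): -3≡23 → X
S(18)−O(14): 4 → E
B(1)−V(21): -20≡6 → G
F(5)−O(14): -9≡17 → R
M(12)−V(21): -9≡17 → R
J(9)−O(14): -5≡21 → V

GZDTPGXEGRRV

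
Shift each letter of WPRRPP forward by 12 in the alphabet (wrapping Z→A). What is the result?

IBDDBB

W(22): 22+12=34≡8 → I
P(15): 15+12=27≡1 → B
R(17): 17+12=29≡3 → D
R(17): 17+12=29≡3 → D
P(15): 15+12=27≡1 → B
P(15): 15+12=27≡1 → B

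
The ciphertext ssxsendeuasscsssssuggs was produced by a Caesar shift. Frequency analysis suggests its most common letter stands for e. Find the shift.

14

The most frequent ciphertext letter is s (appears 11 times).
s is position 18; e is position 4.
Shift = 14.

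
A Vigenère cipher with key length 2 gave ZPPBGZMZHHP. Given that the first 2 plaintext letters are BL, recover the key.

YE

Subtract each crib letter from the matching ciphertext letter (mod 26):
Z(25)−B(1)=24 → Y
P(15)−L(11)=4 → E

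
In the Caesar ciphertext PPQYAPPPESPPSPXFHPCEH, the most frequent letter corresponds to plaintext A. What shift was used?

15

The most frequent ciphertext letter is P (appears 9 times).
P is position 15; A is position 0.
Shift = 15.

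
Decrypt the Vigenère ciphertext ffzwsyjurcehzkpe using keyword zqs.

Repeat the key across the ciphertext: zqszqszqszqszqsz
f(5)−z(25): -20≡6 → g
f(5)−q(16): -11≡15 → p
z(25)−s(18): 7 → h
w(22)−z(25): -3≡23 → x
s(18)−q(16): 2 → c
y(24)−s(18): 6 → g
j(9)−z(25): -16≡10 → k
u(20)−q(16): 4 → e
r(17)−s(18): -1≡25 → z
c(2)−z(25): -23≡3 → d
e(4)−q(16): -12≡14 → o
h(7)−s(18): -11≡15 → p
z(25)−z(25): 0 → a
k(10)−q(16): -6≡20 → u
p(15)−s(18): -3≡23 → x
e(4)−z(25): -21≡5 → f

gphxcgkezdopauxf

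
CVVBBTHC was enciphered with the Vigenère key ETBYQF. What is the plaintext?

YCUDLODJ

Repeat the key across the ciphertext: ETBYQFET
C(2)−E(4): -2≡24 → Y
V(21)−T(19): 2 → C
V(21)−B(1): 20 → U
B(1)−Y(24): -23≡3 → D
B(1)−Q(16): -15≡11 → L
T(19)−F(5): 14 → O
H(7)−E(4): 3 → D
C(2)−T(19): -17≡9 → J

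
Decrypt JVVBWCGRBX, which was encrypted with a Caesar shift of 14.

J(9): 9−14=-5≡21 → V
V(21): 21−14=7 → H
V(21): 21−14=7 → H
B(1): 1−14=-13≡13 → N
W(22): 22−14=8 → I
C(2): 2−14=-12≡14 → O
G(6): 6−14=-8≡18 → S
R(17): 17−14=3 → D
B(1): 1−14=-13≡13 → N
X(23): 23−14=9 → J

VHHNIOSDNJ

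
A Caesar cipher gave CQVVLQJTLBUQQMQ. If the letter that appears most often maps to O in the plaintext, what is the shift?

2

The most frequent ciphertext letter is Q (appears 5 times).
Q is position 16; O is position 14.
Shift = 2.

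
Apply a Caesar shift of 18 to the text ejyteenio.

wbqlwwfag

e(4): 4+18=22 → w
j(9): 9+18=27≡1 → b
y(24): 24+18=42≡16 → q
t(19): 19+18=37≡11 → l
e(4): 4+18=22 → w
e(4): 4+18=22 → w
n(13): 13+18=31≡5 → f
i(8): 8+18=26≡0 → a
o(14): 14+18=32≡6 → g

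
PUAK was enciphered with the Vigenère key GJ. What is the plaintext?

JLUB

Repeat the key across the ciphertext: GJGJ
P(15)−G(6): 9 → J
U(20)−J(9): 11 → L
A(0)−G(6): -6≡20 → U
K(10)−J(9): 1 → B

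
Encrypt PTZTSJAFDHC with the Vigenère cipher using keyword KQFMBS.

Repeat the key across the message: KQFMBSKQFMB
P(15)+K(10): 25 → Z
T(19)+Q(16): 35≡9 → J
Z(25)+F(5): 30≡4 → E
T(19)+M(12): 31≡5 → F
S(18)+B(1): 19 → T
J(9)+S(18): 27≡1 → B
A(0)+K(10): 10 → K
F(5)+Q(16): 21 → V
D(3)+F(5): 8 → I
H(7)+M(12): 19 → T
C(2)+B(1): 3 → D

ZJEFTBKVITD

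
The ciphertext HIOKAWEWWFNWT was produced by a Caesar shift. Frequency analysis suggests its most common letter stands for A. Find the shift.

22

The most frequent ciphertext letter is W (appears 4 times).
W is position 22; A is position 0.
Shift = 22.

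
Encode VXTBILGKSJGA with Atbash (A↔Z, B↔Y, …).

ECGYROTPHQTZ

V(21) → E(4)
X(23) → C(2)
T(19) → G(6)
B(1) → Y(24)
I(8) → R(17)
L(11) → O(14)
G(6) → T(19)
K(10) → P(15)
S(18) → H(7)
J(9) → Q(16)
G(6) → T(19)
A(0) → Z(25)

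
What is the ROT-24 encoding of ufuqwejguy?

sdsouchesw

u(20): 20+24=44≡18 → s
f(5): 5+24=29≡3 → d
u(20): 20+24=44≡18 → s
q(16): 16+24=40≡14 → o
w(22): 22+24=46≡20 → u
e(4): 4+24=28≡2 → c
j(9): 9+24=33≡7 → h
g(6): 6+24=30≡4 → e
u(20): 20+24=44≡18 → s
y(24): 24+24=48≡22 → w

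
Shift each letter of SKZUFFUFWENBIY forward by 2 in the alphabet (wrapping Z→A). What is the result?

UMBWHHWHYGPDKA

S(18): 18+2=20 → U
K(10): 10+2=12 → M
Z(25): 25+2=27≡1 → B
U(20): 20+2=22 → W
F(5): 5+2=7 → H
F(5): 5+2=7 → H
U(20): 20+2=22 → W
F(5): 5+2=7 → H
W(22): 22+2=24 → Y
E(4): 4+2=6 → G
N(13): 13+2=15 → P
B(1): 1+2=3 → D
I(8): 8+2=10 → K
Y(24): 24+2=26≡0 → A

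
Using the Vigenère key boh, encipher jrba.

kfib

Repeat the key across the message: bohb
j(9)+b(1): 10 → k
r(17)+o(14): 31≡5 → f
b(1)+h(7): 8 → i
a(0)+b(1): 1 → b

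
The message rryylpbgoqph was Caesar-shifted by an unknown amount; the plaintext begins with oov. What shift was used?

From the crib: r(17)−o(14)=3, so the shift is 3.

3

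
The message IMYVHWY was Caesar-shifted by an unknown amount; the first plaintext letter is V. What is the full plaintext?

VZLIUJL

From the crib: I(8)−V(21)=-13≡13, so the shift is 13.
Subtract 13 from each ciphertext letter:
I(8): 8−13=-5≡21 → V
M(12): 12−13=-1≡25 → Z
Y(24): 24−13=11 → L
V(21): 21−13=8 → I
H(7): 7−13=-6≡20 → U
W(22): 22−13=9 → J
Y(24): 24−13=11 → L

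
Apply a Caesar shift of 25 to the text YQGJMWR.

Y(24): 24+25=49≡23 → X
Q(16): 16+25=41≡15 → P
G(6): 6+25=31≡5 → F
J(9): 9+25=34≡8 → I
M(12): 12+25=37≡11 → L
W(22): 22+25=47≡21 → V
R(17): 17+25=42≡16 → Q

XPFILVQ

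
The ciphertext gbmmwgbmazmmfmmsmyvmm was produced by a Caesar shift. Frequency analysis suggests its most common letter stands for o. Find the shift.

24

The most frequent ciphertext letter is m (appears 10 times).
m is position 12; o is position 14.
Shift = -2≡24.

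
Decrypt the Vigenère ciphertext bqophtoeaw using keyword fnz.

Repeat the key across the ciphertext: fnzfnzfnzf
b(1)−f(5): -4≡22 → w
q(16)−n(13): 3 → d
o(14)−z(25): -11≡15 → p
p(15)−f(5): 10 → k
h(7)−n(13): -6≡20 → u
t(19)−z(25): -6≡20 → u
o(14)−f(5): 9 → j
e(4)−n(13): -9≡17 → r
a(0)−z(25): -25≡1 → b
w(22)−f(5): 17 → r

wdpkuujrbr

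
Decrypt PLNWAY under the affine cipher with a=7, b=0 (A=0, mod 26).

The inverse of 7 mod 26 is 15, since 7·15=105≡1. Apply D(y)=15·(y−0) mod 26:
P(15): 15·(15−0)=225≡17 → R
L(11): 15·(11−0)=165≡9 → J
N(13): 15·(13−0)=195≡13 → N
W(22): 15·(22−0)=330≡18 → S
A(0): 15·(0−0)=0 → A
Y(24): 15·(24−0)=360≡22 → W

RJNSAW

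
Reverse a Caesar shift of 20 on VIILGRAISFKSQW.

V(21): 21−20=1 → B
I(8): 8−20=-12≡14 → O
I(8): 8−20=-12≡14 → O
L(11): 11−20=-9≡17 → R
G(6): 6−20=-14≡12 → M
R(17): 17−20=-3≡23 → X
A(0): 0−20=-20≡6 → G
I(8): 8−20=-12≡14 → O
S(18): 18−20=-2≡24 → Y
F(5): 5−20=-15≡11 → L
K(10): 10−20=-10≡16 → Q
S(18): 18−20=-2≡24 → Y
Q(16): 16−20=-4≡22 → W
W(22): 22−20=2 → C

BOORMXGOYLQYWC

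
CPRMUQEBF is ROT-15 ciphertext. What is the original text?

NACXFBPMQ

C(2): 2−15=-13≡13 → N
P(15): 15−15=0 → A
R(17): 17−15=2 → C
M(12): 12−15=-3≡23 → X
U(20): 20−15=5 → F
Q(16): 16−15=1 → B
E(4): 4−15=-11≡15 → P
B(1): 1−15=-14≡12 → M
F(5): 5−15=-10≡16 → Q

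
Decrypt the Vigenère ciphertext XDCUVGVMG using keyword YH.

ZWENXZXFI

Repeat the key across the ciphertext: YHYHYHYHY
X(23)−Y(24): -1≡25 → Z
D(3)−H(7): -4≡22 → W
C(2)−Y(24): -22≡4 → E
U(20)−H(7): 13 → N
V(21)−Y(24): -3≡23 → X
G(6)−H(7): -1≡25 → Z
V(21)−Y(24): -3≡23 → X
M(12)−H(7): 5 → F
G(6)−Y(24): -18≡8 → I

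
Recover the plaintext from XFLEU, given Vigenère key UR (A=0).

DORNA

Repeat the key across the ciphertext: URURU
X(23)−U(20): 3 → D
F(5)−R(17): -12≡14 → O
L(11)−U(20): -9≡17 → R
E(4)−R(17): -13≡13 → N
U(20)−U(20): 0 → A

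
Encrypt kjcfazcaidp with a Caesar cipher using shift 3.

k(10): 10+3=13 → n
j(9): 9+3=12 → m
c(2): 2+3=5 → f
f(5): 5+3=8 → i
a(0): 0+3=3 → d
z(25): 25+3=28≡2 → c
c(2): 2+3=5 → f
a(0): 0+3=3 → d
i(8): 8+3=11 → l
d(3): 3+3=6 → g
p(15): 15+3=18 → s

nmfidcfdlgs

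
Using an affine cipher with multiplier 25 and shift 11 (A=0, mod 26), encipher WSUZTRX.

PTRMSUO

W(22): 25·22+11=561≡15 → P
S(18): 25·18+11=461≡19 → T
U(20): 25·20+11=511≡17 → R
Z(25): 25·25+11=636≡12 → M
T(19): 25·19+11=486≡18 → S
R(17): 25·17+11=436≡20 → U
X(23): 25·23+11=586≡14 → O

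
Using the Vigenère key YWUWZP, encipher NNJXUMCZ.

LJDTTBAV

Repeat the key across the message: YWUWZPYW
N(13)+Y(24): 37≡11 → L
N(13)+W(22): 35≡9 → J
J(9)+U(20): 29≡3 → D
X(23)+W(22): 45≡19 → T
U(20)+Z(25): 45≡19 → T
M(12)+P(15): 27≡1 → B
C(2)+Y(24): 26≡0 → A
Z(25)+W(22): 47≡21 → V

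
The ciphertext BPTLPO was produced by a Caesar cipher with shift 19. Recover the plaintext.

B(1): 1−19=-18≡8 → I
P(15): 15−19=-4≡22 → W
T(19): 19−19=0 → A
L(11): 11−19=-8≡18 → S
P(15): 15−19=-4≡22 → W
O(14): 14−19=-5≡21 → V

IWASWV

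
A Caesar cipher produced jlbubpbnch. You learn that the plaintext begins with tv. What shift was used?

16

From the crib: j(9)−t(19)=-10≡16, so the shift is 16.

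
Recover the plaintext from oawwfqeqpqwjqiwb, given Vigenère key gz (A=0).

ibqxzryrjrqkkjqc

Repeat the key across the ciphertext: gzgzgzgzgzgzgzgz
o(14)−g(6): 8 → i
a(0)−z(25): -25≡1 → b
w(22)−g(6): 16 → q
w(22)−z(25): -3≡23 → x
f(5)−g(6): -1≡25 → z
q(16)−z(25): -9≡17 → r
e(4)−g(6): -2≡24 → y
q(16)−z(25): -9≡17 → r
p(15)−g(6): 9 → j
q(16)−z(25): -9≡17 → r
w(22)−g(6): 16 → q
j(9)−z(25): -16≡10 → k
q(16)−g(6): 10 → k
i(8)−z(25): -17≡9 → j
w(22)−g(6): 16 → q
b(1)−z(25): -24≡2 → c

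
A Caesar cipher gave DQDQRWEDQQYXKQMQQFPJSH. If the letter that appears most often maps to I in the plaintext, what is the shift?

The most frequent ciphertext letter is Q (appears 7 times).
Q is position 16; I is position 8.
Shift = 8.

8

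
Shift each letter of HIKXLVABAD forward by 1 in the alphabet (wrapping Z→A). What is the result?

IJLYMWBCBE

H(7): 7+1=8 → I
I(8): 8+1=9 → J
K(10): 10+1=11 → L
X(23): 23+1=24 → Y
L(11): 11+1=12 → M
V(21): 21+1=22 → W
A(0): 0+1=1 → B
B(1): 1+1=2 → C
A(0): 0+1=1 → B
D(3): 3+1=4 → E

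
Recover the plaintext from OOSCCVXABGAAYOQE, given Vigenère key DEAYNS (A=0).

Repeat the key across the ciphertext: DEAYNSDEAYNSDEAY
O(14)−D(3): 11 → L
O(14)−E(4): 10 → K
S(18)−A(0): 18 → S
C(2)−Y(24): -22≡4 → E
C(2)−N(13): -11≡15 → P
V(21)−S(18): 3 → D
X(23)−D(3): 20 → U
A(0)−E(4): -4≡22 → W
B(1)−A(0): 1 → B
G(6)−Y(24): -18≡8 → I
A(0)−N(13): -13≡13 → N
A(0)−S(18): -18≡8 → I
Y(24)−D(3): 21 → V
O(14)−E(4): 10 → K
Q(16)−A(0): 16 → Q
E(4)−Y(24): -20≡6 → G

LKSEPDUWBINIVKQG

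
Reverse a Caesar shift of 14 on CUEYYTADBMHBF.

OGQKKFMPNYTNR

C(2): 2−14=-12≡14 → O
U(20): 20−14=6 → G
E(4): 4−14=-10≡16 → Q
Y(24): 24−14=10 → K
Y(24): 24−14=10 → K
T(19): 19−14=5 → F
A(0): 0−14=-14≡12 → M
D(3): 3−14=-11≡15 → P
B(1): 1−14=-13≡13 → N
M(12): 12−14=-2≡24 → Y
H(7): 7−14=-7≡19 → T
B(1): 1−14=-13≡13 → N
F(5): 5−14=-9≡17 → R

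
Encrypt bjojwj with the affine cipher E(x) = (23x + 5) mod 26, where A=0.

b(1): 23·1+5=28≡2 → c
j(9): 23·9+5=212≡4 → e
o(14): 23·14+5=327≡15 → p
j(9): 23·9+5=212≡4 → e
w(22): 23·22+5=511≡17 → r
j(9): 23·9+5=212≡4 → e

cepere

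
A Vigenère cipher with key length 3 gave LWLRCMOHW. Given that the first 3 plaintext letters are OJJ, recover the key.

Subtract each crib letter from the matching ciphertext letter (mod 26):
L(11)−O(14)=-3≡23 → X
W(22)−J(9)=13 → N
L(11)−J(9)=2 → C

XNC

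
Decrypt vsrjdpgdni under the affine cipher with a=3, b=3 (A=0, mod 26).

The inverse of 3 mod 26 is 9, since 3·9=27≡1. Apply D(y)=9·(y−3) mod 26:
v(21): 9·(21−3)=162≡6 → g
s(18): 9·(18−3)=135≡5 → f
r(17): 9·(17−3)=126≡22 → w
j(9): 9·(9−3)=54≡2 → c
d(3): 9·(3−3)=0 → a
p(15): 9·(15−3)=108≡4 → e
g(6): 9·(6−3)=27≡1 → b
d(3): 9·(3−3)=0 → a
n(13): 9·(13−3)=90≡12 → m
i(8): 9·(8−3)=45≡19 → t

gfwcaebamt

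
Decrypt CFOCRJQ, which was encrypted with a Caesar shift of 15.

C(2): 2−15=-13≡13 → N
F(5): 5−15=-10≡16 → Q
O(14): 14−15=-1≡25 → Z
C(2): 2−15=-13≡13 → N
R(17): 17−15=2 → C
J(9): 9−15=-6≡20 → U
Q(16): 16−15=1 → B

NQZNCUB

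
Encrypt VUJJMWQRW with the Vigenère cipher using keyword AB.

Repeat the key across the message: ABABABABA
V(21)+A(0): 21 → V
U(20)+B(1): 21 → V
J(9)+A(0): 9 → J
J(9)+B(1): 10 → K
M(12)+A(0): 12 → M
W(22)+B(1): 23 → X
Q(16)+A(0): 16 → Q
R(17)+B(1): 18 → S
W(22)+A(0): 22 → W

VVJKMXQSW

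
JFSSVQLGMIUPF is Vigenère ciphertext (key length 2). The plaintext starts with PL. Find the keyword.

UU

Subtract each crib letter from the matching ciphertext letter (mod 26):
J(9)−P(15)=-6≡20 → U
F(5)−L(11)=-6≡20 → U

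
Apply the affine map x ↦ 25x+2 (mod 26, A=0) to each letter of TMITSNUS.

T(19): 25·19+2=477≡9 → J
M(12): 25·12+2=302≡16 → Q
I(8): 25·8+2=202≡20 → U
T(19): 25·19+2=477≡9 → J
S(18): 25·18+2=452≡10 → K
N(13): 25·13+2=327≡15 → P
U(20): 25·20+2=502≡8 → I
S(18): 25·18+2=452≡10 → K

JQUJKPIK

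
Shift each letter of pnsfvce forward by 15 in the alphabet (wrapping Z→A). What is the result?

echukrt

p(15): 15+15=30≡4 → e
n(13): 13+15=28≡2 → c
s(18): 18+15=33≡7 → h
f(5): 5+15=20 → u
v(21): 21+15=36≡10 → k
c(2): 2+15=17 → r
e(4): 4+15=19 → t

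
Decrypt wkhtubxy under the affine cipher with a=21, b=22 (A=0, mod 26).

asdlqzfk

The inverse of 21 mod 26 is 5, since 21·5=105≡1. Apply D(y)=5·(y−22) mod 26:
w(22): 5·(22−22)=0 → a
k(10): 5·(10−22)=-60≡18 → s
h(7): 5·(7−22)=-75≡3 → d
t(19): 5·(19−22)=-15≡11 → l
u(20): 5·(20−22)=-10≡16 → q
b(1): 5·(1−22)=-105≡25 → z
x(23): 5·(23−22)=5 → f
y(24): 5·(24−22)=10 → k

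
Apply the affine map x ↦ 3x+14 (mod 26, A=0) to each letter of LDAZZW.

VXOLLC

L(11): 3·11+14=47≡21 → V
D(3): 3·3+14=23 → X
A(0): 3·0+14=14 → O
Z(25): 3·25+14=89≡11 → L
Z(25): 3·25+14=89≡11 → L
W(22): 3·22+14=80≡2 → C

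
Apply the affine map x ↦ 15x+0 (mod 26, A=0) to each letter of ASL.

A(0): 15·0+0=0 → A
S(18): 15·18+0=270≡10 → K
L(11): 15·11+0=165≡9 → J

AKJ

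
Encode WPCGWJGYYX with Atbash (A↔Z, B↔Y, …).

W(22) → D(3)
P(15) → K(10)
C(2) → X(23)
G(6) → T(19)
W(22) → D(3)
J(9) → Q(16)
G(6) → T(19)
Y(24) → B(1)
Y(24) → B(1)
X(23) → C(2)

DKXTDQTBBC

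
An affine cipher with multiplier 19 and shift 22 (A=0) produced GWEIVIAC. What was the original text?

The inverse of 19 mod 26 is 11, since 19·11=209≡1. Apply D(y)=11·(y−22) mod 26:
G(6): 11·(6−22)=-176≡6 → G
W(22): 11·(22−22)=0 → A
E(4): 11·(4−22)=-198≡10 → K
I(8): 11·(8−22)=-154≡2 → C
V(21): 11·(21−22)=-11≡15 → P
I(8): 11·(8−22)=-154≡2 → C
A(0): 11·(0−22)=-242≡18 → S
C(2): 11·(2−22)=-220≡14 → O

GAKCPCSO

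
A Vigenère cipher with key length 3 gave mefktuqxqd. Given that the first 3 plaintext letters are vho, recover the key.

Subtract each crib letter from the matching ciphertext letter (mod 26):
m(12)−v(21)=-9≡17 → r
e(4)−h(7)=-3≡23 → x
f(5)−o(14)=-9≡17 → r

rxr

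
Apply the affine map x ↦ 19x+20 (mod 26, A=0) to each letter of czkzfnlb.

c(2): 19·2+20=58≡6 → g
z(25): 19·25+20=495≡1 → b
k(10): 19·10+20=210≡2 → c
z(25): 19·25+20=495≡1 → b
f(5): 19·5+20=115≡11 → l
n(13): 19·13+20=267≡7 → h
l(11): 19·11+20=229≡21 → v
b(1): 19·1+20=39≡13 → n

gbcblhvn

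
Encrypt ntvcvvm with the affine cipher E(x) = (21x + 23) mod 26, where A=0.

kgwnwwp

n(13): 21·13+23=296≡10 → k
t(19): 21·19+23=422≡6 → g
v(21): 21·21+23=464≡22 → w
c(2): 21·2+23=65≡13 → n
v(21): 21·21+23=464≡22 → w
v(21): 21·21+23=464≡22 → w
m(12): 21·12+23=275≡15 → p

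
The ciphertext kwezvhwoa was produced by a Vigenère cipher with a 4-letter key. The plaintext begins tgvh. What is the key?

rqjs

Subtract each crib letter from the matching ciphertext letter (mod 26):
k(10)−t(19)=-9≡17 → r
w(22)−g(6)=16 → q
e(4)−v(21)=-17≡9 → j
z(25)−h(7)=18 → s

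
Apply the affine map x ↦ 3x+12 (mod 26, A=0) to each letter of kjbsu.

k(10): 3·10+12=42≡16 → q
j(9): 3·9+12=39≡13 → n
b(1): 3·1+12=15 → p
s(18): 3·18+12=66≡14 → o
u(20): 3·20+12=72≡20 → u

qnpou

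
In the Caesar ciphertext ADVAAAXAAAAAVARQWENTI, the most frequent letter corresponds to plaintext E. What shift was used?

The most frequent ciphertext letter is A (appears 10 times).
A is position 0; E is position 4.
Shift = -4≡22.

22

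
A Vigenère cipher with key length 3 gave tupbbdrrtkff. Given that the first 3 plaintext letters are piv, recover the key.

Subtract each crib letter from the matching ciphertext letter (mod 26):
t(19)−p(15)=4 → e
u(20)−i(8)=12 → m
p(15)−v(21)=-6≡20 → u

emu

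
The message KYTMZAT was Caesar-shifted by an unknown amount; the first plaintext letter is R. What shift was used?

From the crib: K(10)−R(17)=-7≡19, so the shift is 19.

19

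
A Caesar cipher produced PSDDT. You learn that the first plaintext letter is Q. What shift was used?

From the crib: P(15)−Q(16)=-1≡25, so the shift is 25.

25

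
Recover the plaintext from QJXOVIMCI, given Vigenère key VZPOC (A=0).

VKIATNNNU

Repeat the key across the ciphertext: VZPOCVZPO
Q(16)−V(21): -5≡21 → V
J(9)−Z(25): -16≡10 → K
X(23)−P(15): 8 → I
O(14)−O(14): 0 → A
V(21)−C(2): 19 → T
I(8)−V(21): -13≡13 → N
M(12)−Z(25): -13≡13 → N
C(2)−P(15): -13≡13 → N
I(8)−O(14): -6≡20 → U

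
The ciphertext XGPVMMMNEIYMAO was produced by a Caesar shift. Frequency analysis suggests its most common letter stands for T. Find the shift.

19

The most frequent ciphertext letter is M (appears 4 times).
M is position 12; T is position 19.
Shift = -7≡19.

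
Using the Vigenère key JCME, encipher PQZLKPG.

Repeat the key across the message: JCMEJCM
P(15)+J(9): 24 → Y
Q(16)+C(2): 18 → S
Z(25)+M(12): 37≡11 → L
L(11)+E(4): 15 → P
K(10)+J(9): 19 → T
P(15)+C(2): 17 → R
G(6)+M(12): 18 → S

YSLPTRS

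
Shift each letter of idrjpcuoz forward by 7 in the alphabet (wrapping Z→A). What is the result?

pkyqwjbvg

i(8): 8+7=15 → p
d(3): 3+7=10 → k
r(17): 17+7=24 → y
j(9): 9+7=16 → q
p(15): 15+7=22 → w
c(2): 2+7=9 → j
u(20): 20+7=27≡1 → b
o(14): 14+7=21 → v
z(25): 25+7=32≡6 → g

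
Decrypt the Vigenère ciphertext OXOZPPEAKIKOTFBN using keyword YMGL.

Repeat the key across the ciphertext: YMGLYMGLYMGLYMGL
O(14)−Y(24): -10≡16 → Q
X(23)−M(12): 11 → L
O(14)−G(6): 8 → I
Z(25)−L(11): 14 → O
P(15)−Y(24): -9≡17 → R
P(15)−M(12): 3 → D
E(4)−G(6): -2≡24 → Y
A(0)−L(11): -11≡15 → P
K(10)−Y(24): -14≡12 → M
I(8)−M(12): -4≡22 → W
K(10)−G(6): 4 → E
O(14)−L(11): 3 → D
T(19)−Y(24): -5≡21 → V
F(5)−M(12): -7≡19 → T
B(1)−G(6): -5≡21 → V
N(13)−L(11): 2 → C

QLIORDYPMWEDVTVC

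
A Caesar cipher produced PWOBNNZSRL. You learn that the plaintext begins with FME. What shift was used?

From the crib: P(15)−F(5)=10, so the shift is 10.

10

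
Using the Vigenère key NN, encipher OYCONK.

BLPBAX

Repeat the key across the message: NNNNNN
O(14)+N(13): 27≡1 → B
Y(24)+N(13): 37≡11 → L
C(2)+N(13): 15 → P
O(14)+N(13): 27≡1 → B
N(13)+N(13): 26≡0 → A
K(10)+N(13): 23 → X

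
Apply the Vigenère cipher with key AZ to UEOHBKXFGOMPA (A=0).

UDOGBJXEGNMOA

Repeat the key across the message: AZAZAZAZAZAZA
U(20)+A(0): 20 → U
E(4)+Z(25): 29≡3 → D
O(14)+A(0): 14 → O
H(7)+Z(25): 32≡6 → G
B(1)+A(0): 1 → B
K(10)+Z(25): 35≡9 → J
X(23)+A(0): 23 → X
F(5)+Z(25): 30≡4 → E
G(6)+A(0): 6 → G
O(14)+Z(25): 39≡13 → N
M(12)+A(0): 12 → M
P(15)+Z(25): 40≡14 → O
A(0)+A(0): 0 → A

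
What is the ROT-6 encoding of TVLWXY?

ZBRCDE

T(19): 19+6=25 → Z
V(21): 21+6=27≡1 → B
L(11): 11+6=17 → R
W(22): 22+6=28≡2 → C
X(23): 23+6=29≡3 → D
Y(24): 24+6=30≡4 → E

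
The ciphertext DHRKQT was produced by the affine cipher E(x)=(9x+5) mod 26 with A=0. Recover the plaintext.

UGKPHQ

The inverse of 9 mod 26 is 3, since 9·3=27≡1. Apply D(y)=3·(y−5) mod 26:
D(3): 3·(3−5)=-6≡20 → U
H(7): 3·(7−5)=6 → G
R(17): 3·(17−5)=36≡10 → K
K(10): 3·(10−5)=15 → P
Q(16): 3·(16−5)=33≡7 → H
T(19): 3·(19−5)=42≡16 → Q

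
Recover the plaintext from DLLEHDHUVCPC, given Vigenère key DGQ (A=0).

AFVBBNEOFZJM

Repeat the key across the ciphertext: DGQDGQDGQDGQ
D(3)−D(3): 0 → A
L(11)−G(6): 5 → F
L(11)−Q(16): -5≡21 → V
E(4)−D(3): 1 → B
H(7)−G(6): 1 → B
D(3)−Q(16): -13≡13 → N
H(7)−D(3): 4 → E
U(20)−G(6): 14 → O
V(21)−Q(16): 5 → F
C(2)−D(3): -1≡25 → Z
P(15)−G(6): 9 → J
C(2)−Q(16): -14≡12 → M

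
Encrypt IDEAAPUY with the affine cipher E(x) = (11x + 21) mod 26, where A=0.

I(8): 11·8+21=109≡5 → F
D(3): 11·3+21=54≡2 → C
E(4): 11·4+21=65≡13 → N
A(0): 11·0+21=21 → V
A(0): 11·0+21=21 → V
P(15): 11·15+21=186≡4 → E
U(20): 11·20+21=241≡7 → H
Y(24): 11·24+21=285≡25 → Z

FCNVVEHZ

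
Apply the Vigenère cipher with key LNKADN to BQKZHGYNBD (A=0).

MDUZKTJALD

Repeat the key across the message: LNKADNLNKA
B(1)+L(11): 12 → M
Q(16)+N(13): 29≡3 → D
K(10)+K(10): 20 → U
Z(25)+A(0): 25 → Z
H(7)+D(3): 10 → K
G(6)+N(13): 19 → T
Y(24)+L(11): 35≡9 → J
N(13)+N(13): 26≡0 → A
B(1)+K(10): 11 → L
D(3)+A(0): 3 → D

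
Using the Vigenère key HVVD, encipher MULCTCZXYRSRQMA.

Repeat the key across the message: HVVDHVVDHVVDHVV
M(12)+H(7): 19 → T
U(20)+V(21): 41≡15 → P
L(11)+V(21): 32≡6 → G
C(2)+D(3): 5 → F
T(19)+H(7): 26≡0 → A
C(2)+V(21): 23 → X
Z(25)+V(21): 46≡20 → U
X(23)+D(3): 26≡0 → A
Y(24)+H(7): 31≡5 → F
R(17)+V(21): 38≡12 → M
S(18)+V(21): 39≡13 → N
R(17)+D(3): 20 → U
Q(16)+H(7): 23 → X
M(12)+V(21): 33≡7 → H
A(0)+V(21): 21 → V

TPGFAXUAFMNUXHV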